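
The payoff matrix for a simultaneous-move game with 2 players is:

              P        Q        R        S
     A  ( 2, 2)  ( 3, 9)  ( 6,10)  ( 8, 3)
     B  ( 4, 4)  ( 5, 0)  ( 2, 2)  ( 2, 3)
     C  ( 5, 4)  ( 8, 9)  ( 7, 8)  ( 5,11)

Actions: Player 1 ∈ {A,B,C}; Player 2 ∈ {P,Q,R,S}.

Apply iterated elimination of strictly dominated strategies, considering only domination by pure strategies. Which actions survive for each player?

Survivors P1:{A,C} P2:{Q,R,S}

P1 drop B (C beats it: P:5>4 Q:8>5 R:7>2 S:5>2)
P2 drop P (Q beats it: A:9>2 C:9>4)
P1→{A,C} P2→{Q,R,S}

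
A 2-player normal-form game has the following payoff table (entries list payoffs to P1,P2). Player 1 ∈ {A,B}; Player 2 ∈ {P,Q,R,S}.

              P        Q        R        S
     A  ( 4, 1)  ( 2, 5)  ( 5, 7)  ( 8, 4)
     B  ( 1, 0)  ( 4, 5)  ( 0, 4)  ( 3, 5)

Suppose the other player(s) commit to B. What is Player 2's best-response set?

u_2(P vs B) = 0
u_2(Q vs B) = 5
u_2(R vs B) = 4
u_2(S vs B) = 5
max payoff 5 at {Q,S}

P2 best: {Q,S}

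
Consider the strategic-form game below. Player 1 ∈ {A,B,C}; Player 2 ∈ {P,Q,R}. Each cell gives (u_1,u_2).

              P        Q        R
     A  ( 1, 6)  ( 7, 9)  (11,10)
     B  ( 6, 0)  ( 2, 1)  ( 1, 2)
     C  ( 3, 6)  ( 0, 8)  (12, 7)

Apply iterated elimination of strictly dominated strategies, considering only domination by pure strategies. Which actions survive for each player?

Remaining: P1:{A,C} P2:{Q,R}

P2 drop P (Q beats it: A:9>6 B:1>0 C:8>6)
P1 drop B (A beats it: Q:7>2 R:11>1)
P1→{A,C} P2→{Q,R}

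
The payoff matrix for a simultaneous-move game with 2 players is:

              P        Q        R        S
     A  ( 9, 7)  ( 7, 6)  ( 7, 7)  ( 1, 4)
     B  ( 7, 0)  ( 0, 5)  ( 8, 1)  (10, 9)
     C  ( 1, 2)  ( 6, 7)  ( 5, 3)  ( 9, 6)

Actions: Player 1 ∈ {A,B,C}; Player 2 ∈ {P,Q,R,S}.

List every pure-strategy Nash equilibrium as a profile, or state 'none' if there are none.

(A,P): NE
(A,Q): not NE [P2→R gives 7>6]
(A,R): not NE [P1→B gives 8>7]
(A,S): not NE [P1→B gives 10>1; P2→R gives 7>4]
(B,P): not NE [P1→A gives 9>7; P2→S gives 9>0]
(B,Q): not NE [P1→A gives 7>0; P2→S gives 9>5]
(B,R): not NE [P2→S gives 9>1]
(B,S): NE
(C,P): not NE [P1→A gives 9>1; P2→Q gives 7>2]
(C,Q): not NE [P1→A gives 7>6]
(C,R): not NE [P1→B gives 8>5; P2→Q gives 7>3]
(C,S): not NE [P1→B gives 10>9; P2→Q gives 7>6]

NE set: (A,P), (B,S)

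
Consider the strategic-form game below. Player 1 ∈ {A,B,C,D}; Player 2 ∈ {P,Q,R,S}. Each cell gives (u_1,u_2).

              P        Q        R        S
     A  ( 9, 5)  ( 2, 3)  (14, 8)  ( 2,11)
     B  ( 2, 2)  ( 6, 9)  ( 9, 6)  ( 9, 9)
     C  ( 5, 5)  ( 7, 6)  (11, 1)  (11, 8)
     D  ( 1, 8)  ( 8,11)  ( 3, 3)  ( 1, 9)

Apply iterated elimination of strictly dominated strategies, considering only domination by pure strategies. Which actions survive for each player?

P1 drop B (C beats it: P:5>2 Q:7>6 R:11>9 S:11>9)
P2 drop P (S beats it: A:11>5 C:8>5 D:9>8)
P2 drop R (S beats it: A:11>8 C:8>1 D:9>3)
P1 drop A (C beats it: Q:7>2 S:11>2)
P1→{C,D} P2→{Q,S}

Remaining: P1:{C,D} P2:{Q,S}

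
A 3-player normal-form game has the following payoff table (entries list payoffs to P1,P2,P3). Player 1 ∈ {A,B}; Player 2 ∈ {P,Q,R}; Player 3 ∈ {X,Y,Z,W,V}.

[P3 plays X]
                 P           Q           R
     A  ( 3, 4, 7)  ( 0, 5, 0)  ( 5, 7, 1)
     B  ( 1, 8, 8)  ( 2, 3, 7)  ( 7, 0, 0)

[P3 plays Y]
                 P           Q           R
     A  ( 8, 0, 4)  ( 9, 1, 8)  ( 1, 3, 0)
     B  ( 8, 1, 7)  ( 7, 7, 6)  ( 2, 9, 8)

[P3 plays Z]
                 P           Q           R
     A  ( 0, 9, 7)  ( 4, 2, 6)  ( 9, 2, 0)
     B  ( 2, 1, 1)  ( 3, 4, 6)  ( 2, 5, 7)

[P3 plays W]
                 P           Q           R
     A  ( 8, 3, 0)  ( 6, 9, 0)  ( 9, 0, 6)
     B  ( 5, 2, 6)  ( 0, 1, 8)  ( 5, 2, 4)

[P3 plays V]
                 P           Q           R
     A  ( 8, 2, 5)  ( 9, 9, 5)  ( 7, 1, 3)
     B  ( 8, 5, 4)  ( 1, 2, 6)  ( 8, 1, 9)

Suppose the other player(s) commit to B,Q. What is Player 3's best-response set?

u_3(X vs B,Q) = 7
u_3(Y vs B,Q) = 6
u_3(Z vs B,Q) = 6
u_3(W vs B,Q) = 8
u_3(V vs B,Q) = 6
max payoff 8 at {W}

P3 best: {W}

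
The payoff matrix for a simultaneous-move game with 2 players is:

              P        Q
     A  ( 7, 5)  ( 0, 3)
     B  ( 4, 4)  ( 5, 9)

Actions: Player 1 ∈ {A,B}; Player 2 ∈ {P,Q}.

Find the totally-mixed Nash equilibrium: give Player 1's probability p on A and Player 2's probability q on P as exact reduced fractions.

P1 indiff ⇒ q·7+(1-q)·0 = q·4+(1-q)·5 ⇒ q(3) = (1-q)(5) ⇒ q = 5/8
P2 indiff ⇒ p·5+(1-p)·4 = p·3+(1-p)·9 ⇒ p(2) = (1-p)(5) ⇒ p = 5/7

(p,q) = (5/7, 5/8)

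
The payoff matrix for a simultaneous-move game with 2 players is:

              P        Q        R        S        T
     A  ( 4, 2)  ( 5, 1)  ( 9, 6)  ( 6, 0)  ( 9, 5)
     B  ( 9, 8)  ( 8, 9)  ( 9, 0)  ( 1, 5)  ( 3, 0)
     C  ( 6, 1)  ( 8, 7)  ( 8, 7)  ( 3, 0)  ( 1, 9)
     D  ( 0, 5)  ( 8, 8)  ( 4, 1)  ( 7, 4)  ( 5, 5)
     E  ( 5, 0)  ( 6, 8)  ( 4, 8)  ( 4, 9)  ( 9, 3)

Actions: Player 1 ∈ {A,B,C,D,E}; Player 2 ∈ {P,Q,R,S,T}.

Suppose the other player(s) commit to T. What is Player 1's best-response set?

argmax u_1 = {A,E}

u_1(A vs T) = 9
u_1(B vs T) = 3
u_1(C vs T) = 1
u_1(D vs T) = 5
u_1(E vs T) = 9
max payoff 9 at {A,E}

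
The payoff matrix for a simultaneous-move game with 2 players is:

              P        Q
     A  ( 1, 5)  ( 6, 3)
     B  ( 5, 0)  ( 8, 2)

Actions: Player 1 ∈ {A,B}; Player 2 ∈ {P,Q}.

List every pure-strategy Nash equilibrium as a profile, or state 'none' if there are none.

(A,P): not NE [P1→B gives 5>1]
(A,Q): not NE [P1→B gives 8>6; P2→P gives 5>3]
(B,P): not NE [P2→Q gives 2>0]
(B,Q): NE

Nash profiles: (B,Q)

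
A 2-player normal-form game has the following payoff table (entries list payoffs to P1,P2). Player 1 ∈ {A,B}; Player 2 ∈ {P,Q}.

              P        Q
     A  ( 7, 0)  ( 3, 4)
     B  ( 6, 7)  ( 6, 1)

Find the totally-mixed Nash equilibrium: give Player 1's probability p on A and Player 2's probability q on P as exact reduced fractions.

(p,q) = (3/5, 3/4)

P1 indiff ⇒ q·7+(1-q)·3 = q·6+(1-q)·6 ⇒ q(1) = (1-q)(3) ⇒ q = 3/4
P2 indiff ⇒ p·0+(1-p)·7 = p·4+(1-p)·1 ⇒ p(-4) = (1-p)(-6) ⇒ p = 3/5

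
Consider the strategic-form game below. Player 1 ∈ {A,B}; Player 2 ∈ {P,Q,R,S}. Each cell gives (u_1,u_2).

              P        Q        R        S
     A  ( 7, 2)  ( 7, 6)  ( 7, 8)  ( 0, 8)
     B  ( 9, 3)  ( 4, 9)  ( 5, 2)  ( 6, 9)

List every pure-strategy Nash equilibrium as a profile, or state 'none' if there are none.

PSNE = {(A,R), (B,S)}

(A,P): not NE [P1→B gives 9>7; P2→S gives 8>2]
(A,Q): not NE [P2→S gives 8>6]
(A,R): NE
(A,S): not NE [P1→B gives 6>0]
(B,P): not NE [P2→S gives 9>3]
(B,Q): not NE [P1→A gives 7>4]
(B,R): not NE [P1→A gives 7>5; P2→S gives 9>2]
(B,S): NE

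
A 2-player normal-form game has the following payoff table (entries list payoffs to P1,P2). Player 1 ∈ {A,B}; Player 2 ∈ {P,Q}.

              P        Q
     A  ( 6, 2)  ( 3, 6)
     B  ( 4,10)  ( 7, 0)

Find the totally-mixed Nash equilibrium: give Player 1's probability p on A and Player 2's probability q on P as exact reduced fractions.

P1 indiff ⇒ q·6+(1-q)·3 = q·4+(1-q)·7 ⇒ q(2) = (1-q)(4) ⇒ q = 2/3
P2 indiff ⇒ p·2+(1-p)·10 = p·6+(1-p)·0 ⇒ p(-4) = (1-p)(-10) ⇒ p = 5/7

(p,q) = (5/7, 2/3)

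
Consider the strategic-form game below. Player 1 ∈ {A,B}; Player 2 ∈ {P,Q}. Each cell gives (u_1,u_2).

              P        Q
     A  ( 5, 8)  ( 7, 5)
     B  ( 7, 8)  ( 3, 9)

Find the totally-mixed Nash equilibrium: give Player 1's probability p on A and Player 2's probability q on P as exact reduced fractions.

P1 mixes 1/4 on A; P2 mixes 2/3 on P

P1 indiff ⇒ q·5+(1-q)·7 = q·7+(1-q)·3 ⇒ q(-2) = (1-q)(-4) ⇒ q = 2/3
P2 indiff ⇒ p·8+(1-p)·8 = p·5+(1-p)·9 ⇒ p(3) = (1-p)(1) ⇒ p = 1/4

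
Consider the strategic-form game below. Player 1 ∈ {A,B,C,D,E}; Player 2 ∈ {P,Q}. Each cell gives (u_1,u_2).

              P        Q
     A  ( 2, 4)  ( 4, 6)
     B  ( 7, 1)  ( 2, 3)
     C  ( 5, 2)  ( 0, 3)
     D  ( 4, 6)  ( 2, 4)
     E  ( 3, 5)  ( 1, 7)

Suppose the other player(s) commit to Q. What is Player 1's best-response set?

P1 best: {A}

u_1(A vs Q) = 4
u_1(B vs Q) = 2
u_1(C vs Q) = 0
u_1(D vs Q) = 2
u_1(E vs Q) = 1
max payoff 4 at {A}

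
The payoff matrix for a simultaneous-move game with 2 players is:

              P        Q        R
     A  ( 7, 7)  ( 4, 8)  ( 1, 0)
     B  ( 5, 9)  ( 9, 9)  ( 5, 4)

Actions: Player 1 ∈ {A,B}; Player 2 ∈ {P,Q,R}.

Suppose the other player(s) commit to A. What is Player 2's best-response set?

u_2(P vs A) = 7
u_2(Q vs A) = 8
u_2(R vs A) = 0
max payoff 8 at {Q}

argmax u_2 = {Q}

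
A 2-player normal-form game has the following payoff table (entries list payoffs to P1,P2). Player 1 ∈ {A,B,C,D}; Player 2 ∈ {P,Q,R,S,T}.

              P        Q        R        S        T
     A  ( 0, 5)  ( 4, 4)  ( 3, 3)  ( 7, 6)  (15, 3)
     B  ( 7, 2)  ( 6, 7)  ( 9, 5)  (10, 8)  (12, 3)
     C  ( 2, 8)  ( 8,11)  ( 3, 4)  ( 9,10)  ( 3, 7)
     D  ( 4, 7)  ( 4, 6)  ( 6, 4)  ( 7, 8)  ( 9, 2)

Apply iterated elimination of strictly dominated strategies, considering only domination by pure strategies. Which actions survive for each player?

P1 drop D (B beats it: P:7>4 Q:6>4 R:9>6 S:10>7 T:12>9)
P2 drop P (S beats it: A:6>5 B:8>2 C:10>8)
P2 drop R (Q beats it: A:4>3 B:7>5 C:11>4)
P2 drop T (Q beats it: A:4>3 B:7>3 C:11>7)
P1 drop A (B beats it: Q:6>4 S:10>7)
P1→{B,C} P2→{Q,S}

Remaining: P1:{B,C} P2:{Q,S}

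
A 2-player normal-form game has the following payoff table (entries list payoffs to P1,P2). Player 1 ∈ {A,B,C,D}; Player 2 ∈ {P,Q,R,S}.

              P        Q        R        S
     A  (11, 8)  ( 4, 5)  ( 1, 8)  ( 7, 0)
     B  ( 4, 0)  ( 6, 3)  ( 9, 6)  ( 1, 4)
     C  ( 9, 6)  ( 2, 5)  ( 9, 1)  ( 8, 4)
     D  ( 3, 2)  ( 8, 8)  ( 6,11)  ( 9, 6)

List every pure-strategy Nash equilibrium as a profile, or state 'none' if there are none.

NE set: (A,P), (B,R)

(A,P): NE
(A,Q): not NE [P1→D gives 8>4; P2→R gives 8>5]
(A,R): not NE [P1→C gives 9>1]
(A,S): not NE [P1→D gives 9>7; P2→R gives 8>0]
(B,P): not NE [P1→A gives 11>4; P2→R gives 6>0]
(B,Q): not NE [P1→D gives 8>6; P2→R gives 6>3]
(B,R): NE
(B,S): not NE [P1→D gives 9>1; P2→R gives 6>4]
(C,P): not NE [P1→A gives 11>9]
(C,Q): not NE [P1→D gives 8>2; P2→P gives 6>5]
(C,R): not NE [P2→P gives 6>1]
(C,S): not NE [P1→D gives 9>8; P2→P gives 6>4]
(D,P): not NE [P1→A gives 11>3; P2→R gives 11>2]
(D,Q): not NE [P2→R gives 11>8]
(D,R): not NE [P1→C gives 9>6]
(D,S): not NE [P2→R gives 11>6]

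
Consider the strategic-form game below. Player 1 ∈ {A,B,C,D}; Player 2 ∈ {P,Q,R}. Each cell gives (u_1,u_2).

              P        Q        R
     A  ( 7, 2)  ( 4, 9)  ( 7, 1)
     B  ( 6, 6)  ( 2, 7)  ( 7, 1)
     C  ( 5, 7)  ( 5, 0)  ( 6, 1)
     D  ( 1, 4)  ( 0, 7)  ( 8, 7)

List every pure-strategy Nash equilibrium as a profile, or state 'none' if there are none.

PSNE = {(D,R)}

(A,P): not NE [P2→Q gives 9>2]
(A,Q): not NE [P1→C gives 5>4]
(A,R): not NE [P1→D gives 8>7; P2→Q gives 9>1]
(B,P): not NE [P1→A gives 7>6; P2→Q gives 7>6]
(B,Q): not NE [P1→C gives 5>2]
(B,R): not NE [P1→D gives 8>7; P2→Q gives 7>1]
(C,P): not NE [P1→A gives 7>5]
(C,Q): not NE [P2→P gives 7>0]
(C,R): not NE [P1→D gives 8>6; P2→P gives 7>1]
(D,P): not NE [P1→A gives 7>1; P2→R gives 7>4]
(D,Q): not NE [P1→C gives 5>0]
(D,R): NE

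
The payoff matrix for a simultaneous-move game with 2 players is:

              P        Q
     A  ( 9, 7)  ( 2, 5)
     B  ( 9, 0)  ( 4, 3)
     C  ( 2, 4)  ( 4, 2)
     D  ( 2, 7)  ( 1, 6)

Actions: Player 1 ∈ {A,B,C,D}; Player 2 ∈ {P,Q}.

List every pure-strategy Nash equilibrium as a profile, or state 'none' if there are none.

(A,P): NE
(A,Q): not NE [P1→C gives 4>2; P2→P gives 7>5]
(B,P): not NE [P2→Q gives 3>0]
(B,Q): NE
(C,P): not NE [P1→B gives 9>2]
(C,Q): not NE [P2→P gives 4>2]
(D,P): not NE [P1→B gives 9>2]
(D,Q): not NE [P1→C gives 4>1; P2→P gives 7>6]

PSNE = {(A,P), (B,Q)}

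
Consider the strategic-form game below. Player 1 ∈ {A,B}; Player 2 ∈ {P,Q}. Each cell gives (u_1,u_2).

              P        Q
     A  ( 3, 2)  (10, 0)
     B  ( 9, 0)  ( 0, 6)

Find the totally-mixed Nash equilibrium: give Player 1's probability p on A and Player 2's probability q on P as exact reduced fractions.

(p,q) = (3/4, 5/8)

P1 indiff ⇒ q·3+(1-q)·10 = q·9+(1-q)·0 ⇒ q(-6) = (1-q)(-10) ⇒ q = 5/8
P2 indiff ⇒ p·2+(1-p)·0 = p·0+(1-p)·6 ⇒ p(2) = (1-p)(6) ⇒ p = 3/4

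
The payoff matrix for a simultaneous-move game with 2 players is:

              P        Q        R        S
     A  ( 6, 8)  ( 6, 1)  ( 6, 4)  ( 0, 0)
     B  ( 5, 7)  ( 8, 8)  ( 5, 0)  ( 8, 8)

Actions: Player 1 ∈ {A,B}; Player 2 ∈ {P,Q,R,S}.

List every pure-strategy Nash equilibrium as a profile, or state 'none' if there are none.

Nash profiles: (A,P), (B,Q), (B,S)

(A,P): NE
(A,Q): not NE [P1→B gives 8>6; P2→P gives 8>1]
(A,R): not NE [P2→P gives 8>4]
(A,S): not NE [P1→B gives 8>0; P2→P gives 8>0]
(B,P): not NE [P1→A gives 6>5; P2→S gives 8>7]
(B,Q): NE
(B,R): not NE [P1→A gives 6>5; P2→S gives 8>0]
(B,S): NE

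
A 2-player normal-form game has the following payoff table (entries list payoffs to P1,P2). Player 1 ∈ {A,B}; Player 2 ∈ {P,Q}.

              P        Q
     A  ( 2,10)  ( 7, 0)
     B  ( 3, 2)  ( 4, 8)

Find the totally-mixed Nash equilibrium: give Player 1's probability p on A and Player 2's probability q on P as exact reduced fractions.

p=3/8, q=3/4

P1 indiff ⇒ q·2+(1-q)·7 = q·3+(1-q)·4 ⇒ q(-1) = (1-q)(-3) ⇒ q = 3/4
P2 indiff ⇒ p·10+(1-p)·2 = p·0+(1-p)·8 ⇒ p(10) = (1-p)(6) ⇒ p = 3/8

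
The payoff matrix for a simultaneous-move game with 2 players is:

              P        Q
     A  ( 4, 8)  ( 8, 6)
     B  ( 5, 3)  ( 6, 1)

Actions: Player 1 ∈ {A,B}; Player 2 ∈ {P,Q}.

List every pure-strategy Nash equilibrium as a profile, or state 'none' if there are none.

(A,P): not NE [P1→B gives 5>4]
(A,Q): not NE [P2→P gives 8>6]
(B,P): NE
(B,Q): not NE [P1→A gives 8>6; P2→P gives 3>1]

PSNE = {(B,P)}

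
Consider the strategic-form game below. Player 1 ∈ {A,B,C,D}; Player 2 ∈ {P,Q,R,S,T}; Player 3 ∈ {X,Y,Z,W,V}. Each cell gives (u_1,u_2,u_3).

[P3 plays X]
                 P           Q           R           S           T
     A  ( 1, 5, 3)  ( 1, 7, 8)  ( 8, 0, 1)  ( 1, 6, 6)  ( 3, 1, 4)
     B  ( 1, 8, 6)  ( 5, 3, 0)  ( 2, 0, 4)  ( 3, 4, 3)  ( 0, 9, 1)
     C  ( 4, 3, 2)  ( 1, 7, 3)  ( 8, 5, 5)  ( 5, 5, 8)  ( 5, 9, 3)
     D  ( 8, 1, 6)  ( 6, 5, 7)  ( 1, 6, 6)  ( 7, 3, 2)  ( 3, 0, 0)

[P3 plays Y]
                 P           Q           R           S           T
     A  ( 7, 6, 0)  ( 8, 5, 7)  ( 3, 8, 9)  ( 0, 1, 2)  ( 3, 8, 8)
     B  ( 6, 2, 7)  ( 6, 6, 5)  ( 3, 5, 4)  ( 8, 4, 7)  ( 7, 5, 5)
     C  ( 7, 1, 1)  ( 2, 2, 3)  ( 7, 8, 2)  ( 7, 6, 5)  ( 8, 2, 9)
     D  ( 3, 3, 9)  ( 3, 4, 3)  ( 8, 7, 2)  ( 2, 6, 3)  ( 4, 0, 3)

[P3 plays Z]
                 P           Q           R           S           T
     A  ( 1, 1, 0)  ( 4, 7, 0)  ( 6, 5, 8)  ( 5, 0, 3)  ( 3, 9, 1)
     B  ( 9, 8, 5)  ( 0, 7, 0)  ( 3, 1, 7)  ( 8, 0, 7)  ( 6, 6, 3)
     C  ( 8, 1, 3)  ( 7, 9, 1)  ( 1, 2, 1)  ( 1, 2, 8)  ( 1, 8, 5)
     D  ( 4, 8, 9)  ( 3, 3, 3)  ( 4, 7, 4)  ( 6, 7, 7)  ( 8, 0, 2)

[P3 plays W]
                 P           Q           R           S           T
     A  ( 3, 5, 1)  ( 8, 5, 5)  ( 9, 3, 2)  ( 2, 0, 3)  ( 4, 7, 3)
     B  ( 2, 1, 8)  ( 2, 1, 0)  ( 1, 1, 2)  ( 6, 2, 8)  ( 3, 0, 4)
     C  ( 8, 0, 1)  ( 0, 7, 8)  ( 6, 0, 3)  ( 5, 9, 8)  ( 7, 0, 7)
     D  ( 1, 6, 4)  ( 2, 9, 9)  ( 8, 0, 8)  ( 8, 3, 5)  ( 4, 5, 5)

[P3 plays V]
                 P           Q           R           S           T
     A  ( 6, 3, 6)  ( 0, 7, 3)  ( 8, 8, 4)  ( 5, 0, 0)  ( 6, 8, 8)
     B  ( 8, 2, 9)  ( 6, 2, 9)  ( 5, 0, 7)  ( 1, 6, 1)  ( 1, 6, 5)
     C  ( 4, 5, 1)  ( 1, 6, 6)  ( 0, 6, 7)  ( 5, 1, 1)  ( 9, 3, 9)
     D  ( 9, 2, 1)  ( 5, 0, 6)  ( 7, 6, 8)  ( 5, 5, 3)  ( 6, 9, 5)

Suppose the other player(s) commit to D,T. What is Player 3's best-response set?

u_3(X vs D,T) = 0
u_3(Y vs D,T) = 3
u_3(Z vs D,T) = 2
u_3(W vs D,T) = 5
u_3(V vs D,T) = 5
max payoff 5 at {W,V}

argmax u_3 = {W,V}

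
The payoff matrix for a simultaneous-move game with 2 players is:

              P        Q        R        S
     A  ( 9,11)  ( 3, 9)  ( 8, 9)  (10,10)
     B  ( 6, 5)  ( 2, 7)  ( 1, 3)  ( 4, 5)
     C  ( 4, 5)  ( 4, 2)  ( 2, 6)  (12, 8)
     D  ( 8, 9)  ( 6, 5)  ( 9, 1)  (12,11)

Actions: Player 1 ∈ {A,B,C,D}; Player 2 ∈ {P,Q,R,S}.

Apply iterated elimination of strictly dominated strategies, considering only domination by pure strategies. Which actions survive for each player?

IESDS → P1:{A,C,D} P2:{P,S}

P1 drop B (A beats it: P:9>6 Q:3>2 R:8>1 S:10>4)
P2 drop Q (P beats it: A:11>9 C:5>2 D:9>5)
P2 drop R (S beats it: A:10>9 C:8>6 D:11>1)
P1→{A,C,D} P2→{P,S}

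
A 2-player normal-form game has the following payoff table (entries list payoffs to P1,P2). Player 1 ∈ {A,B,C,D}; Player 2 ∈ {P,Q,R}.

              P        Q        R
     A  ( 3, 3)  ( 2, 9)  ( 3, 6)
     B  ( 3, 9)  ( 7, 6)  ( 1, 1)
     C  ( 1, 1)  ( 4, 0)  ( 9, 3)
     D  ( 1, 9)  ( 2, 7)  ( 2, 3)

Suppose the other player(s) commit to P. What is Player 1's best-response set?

BR_1 = {A,B}

u_1(A vs P) = 3
u_1(B vs P) = 3
u_1(C vs P) = 1
u_1(D vs P) = 1
max payoff 3 at {A,B}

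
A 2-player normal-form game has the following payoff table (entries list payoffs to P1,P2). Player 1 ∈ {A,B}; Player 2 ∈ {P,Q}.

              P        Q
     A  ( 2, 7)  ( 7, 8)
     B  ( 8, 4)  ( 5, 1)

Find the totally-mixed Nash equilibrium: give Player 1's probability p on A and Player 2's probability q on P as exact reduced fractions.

(p,q) = (3/4, 1/4)

P1 indiff ⇒ q·2+(1-q)·7 = q·8+(1-q)·5 ⇒ q(-6) = (1-q)(-2) ⇒ q = 1/4
P2 indiff ⇒ p·7+(1-p)·4 = p·8+(1-p)·1 ⇒ p(-1) = (1-p)(-3) ⇒ p = 3/4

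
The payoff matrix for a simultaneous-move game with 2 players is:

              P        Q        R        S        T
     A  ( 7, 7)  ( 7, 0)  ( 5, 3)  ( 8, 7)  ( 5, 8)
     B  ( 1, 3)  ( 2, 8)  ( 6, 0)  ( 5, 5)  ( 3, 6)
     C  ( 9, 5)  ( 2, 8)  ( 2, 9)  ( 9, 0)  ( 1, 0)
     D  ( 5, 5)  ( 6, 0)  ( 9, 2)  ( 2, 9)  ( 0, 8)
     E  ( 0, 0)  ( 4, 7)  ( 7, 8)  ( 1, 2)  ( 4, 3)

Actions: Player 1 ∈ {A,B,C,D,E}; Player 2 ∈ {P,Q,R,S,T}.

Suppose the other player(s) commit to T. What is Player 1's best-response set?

u_1(A vs T) = 5
u_1(B vs T) = 3
u_1(C vs T) = 1
u_1(D vs T) = 0
u_1(E vs T) = 4
max payoff 5 at {A}

BR_1 = {A}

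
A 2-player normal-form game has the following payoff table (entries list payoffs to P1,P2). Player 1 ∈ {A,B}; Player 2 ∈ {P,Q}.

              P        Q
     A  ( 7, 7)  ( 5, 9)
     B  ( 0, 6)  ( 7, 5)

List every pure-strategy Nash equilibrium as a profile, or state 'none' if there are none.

PSNE: ∅

(A,P): not NE [P2→Q gives 9>7]
(A,Q): not NE [P1→B gives 7>5]
(B,P): not NE [P1→A gives 7>0]
(B,Q): not NE [P2→P gives 6>5]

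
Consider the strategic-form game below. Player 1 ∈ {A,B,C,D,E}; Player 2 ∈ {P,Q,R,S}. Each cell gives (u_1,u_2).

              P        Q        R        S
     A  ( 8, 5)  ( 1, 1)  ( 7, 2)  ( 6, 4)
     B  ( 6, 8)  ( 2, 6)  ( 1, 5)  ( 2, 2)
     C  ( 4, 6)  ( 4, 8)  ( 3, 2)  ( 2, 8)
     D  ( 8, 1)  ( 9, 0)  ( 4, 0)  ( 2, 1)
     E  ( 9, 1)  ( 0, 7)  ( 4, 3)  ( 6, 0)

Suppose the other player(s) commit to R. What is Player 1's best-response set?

P1 best: {A}

u_1(A vs R) = 7
u_1(B vs R) = 1
u_1(C vs R) = 3
u_1(D vs R) = 4
u_1(E vs R) = 4
max payoff 7 at {A}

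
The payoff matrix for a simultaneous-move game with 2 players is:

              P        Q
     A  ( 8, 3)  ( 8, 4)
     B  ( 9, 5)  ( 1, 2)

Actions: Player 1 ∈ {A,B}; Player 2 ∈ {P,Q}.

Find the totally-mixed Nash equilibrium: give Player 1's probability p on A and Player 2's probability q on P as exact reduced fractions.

P1 indiff ⇒ q·8+(1-q)·8 = q·9+(1-q)·1 ⇒ q(-1) = (1-q)(-7) ⇒ q = 7/8
P2 indiff ⇒ p·3+(1-p)·5 = p·4+(1-p)·2 ⇒ p(-1) = (1-p)(-3) ⇒ p = 3/4

P1 mixes 3/4 on A; P2 mixes 7/8 on P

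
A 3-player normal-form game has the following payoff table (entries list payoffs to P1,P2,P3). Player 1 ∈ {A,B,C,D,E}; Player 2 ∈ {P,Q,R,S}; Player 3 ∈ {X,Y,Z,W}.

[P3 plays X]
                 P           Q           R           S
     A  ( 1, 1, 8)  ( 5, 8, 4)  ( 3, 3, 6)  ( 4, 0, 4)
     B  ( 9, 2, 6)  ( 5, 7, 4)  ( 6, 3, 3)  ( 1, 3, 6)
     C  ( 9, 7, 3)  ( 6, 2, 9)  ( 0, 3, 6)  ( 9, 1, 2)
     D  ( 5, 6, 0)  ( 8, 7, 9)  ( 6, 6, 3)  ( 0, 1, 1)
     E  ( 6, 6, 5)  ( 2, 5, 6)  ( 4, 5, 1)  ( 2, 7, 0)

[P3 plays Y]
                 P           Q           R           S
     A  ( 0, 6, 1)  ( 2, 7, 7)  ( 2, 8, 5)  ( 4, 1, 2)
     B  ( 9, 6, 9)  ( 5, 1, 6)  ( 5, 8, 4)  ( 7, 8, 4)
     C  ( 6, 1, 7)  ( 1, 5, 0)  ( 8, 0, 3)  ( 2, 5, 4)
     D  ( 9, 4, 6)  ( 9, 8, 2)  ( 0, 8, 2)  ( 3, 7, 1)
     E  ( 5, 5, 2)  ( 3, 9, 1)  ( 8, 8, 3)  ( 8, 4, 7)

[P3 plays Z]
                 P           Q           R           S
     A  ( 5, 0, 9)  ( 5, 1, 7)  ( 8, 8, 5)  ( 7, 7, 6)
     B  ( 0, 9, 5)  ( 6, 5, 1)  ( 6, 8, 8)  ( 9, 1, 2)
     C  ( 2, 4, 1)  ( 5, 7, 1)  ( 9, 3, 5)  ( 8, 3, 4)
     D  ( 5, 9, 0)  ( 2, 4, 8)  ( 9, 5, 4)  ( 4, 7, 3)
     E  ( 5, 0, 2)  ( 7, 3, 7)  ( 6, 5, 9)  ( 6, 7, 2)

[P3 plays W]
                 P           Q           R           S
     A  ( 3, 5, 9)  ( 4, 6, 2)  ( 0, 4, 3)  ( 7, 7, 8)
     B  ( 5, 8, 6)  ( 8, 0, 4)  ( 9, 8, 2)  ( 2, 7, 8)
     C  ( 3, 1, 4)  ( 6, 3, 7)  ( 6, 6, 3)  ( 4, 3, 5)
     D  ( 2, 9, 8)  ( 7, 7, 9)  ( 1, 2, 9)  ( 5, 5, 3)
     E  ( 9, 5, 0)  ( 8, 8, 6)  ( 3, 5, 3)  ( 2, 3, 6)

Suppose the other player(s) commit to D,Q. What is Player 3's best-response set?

u_3(X vs D,Q) = 9
u_3(Y vs D,Q) = 2
u_3(Z vs D,Q) = 8
u_3(W vs D,Q) = 9
max payoff 9 at {X,W}

P3 best: {X,W}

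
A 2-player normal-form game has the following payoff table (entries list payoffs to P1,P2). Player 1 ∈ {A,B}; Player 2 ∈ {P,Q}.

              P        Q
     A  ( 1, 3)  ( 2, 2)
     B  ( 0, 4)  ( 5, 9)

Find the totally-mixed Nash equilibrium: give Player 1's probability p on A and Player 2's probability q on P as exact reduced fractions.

P1 mixes 5/6 on A; P2 mixes 3/4 on P

P1 indiff ⇒ q·1+(1-q)·2 = q·0+(1-q)·5 ⇒ q(1) = (1-q)(3) ⇒ q = 3/4
P2 indiff ⇒ p·3+(1-p)·4 = p·2+(1-p)·9 ⇒ p(1) = (1-p)(5) ⇒ p = 5/6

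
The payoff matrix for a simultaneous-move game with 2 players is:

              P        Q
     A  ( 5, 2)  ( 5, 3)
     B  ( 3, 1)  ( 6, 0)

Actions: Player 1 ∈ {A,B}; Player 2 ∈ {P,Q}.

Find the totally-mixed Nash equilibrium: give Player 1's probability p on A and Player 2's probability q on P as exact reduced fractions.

P1 mixes 1/2 on A; P2 mixes 1/3 on P

P1 indiff ⇒ q·5+(1-q)·5 = q·3+(1-q)·6 ⇒ q(2) = (1-q)(1) ⇒ q = 1/3
P2 indiff ⇒ p·2+(1-p)·1 = p·3+(1-p)·0 ⇒ p(-1) = (1-p)(-1) ⇒ p = 1/2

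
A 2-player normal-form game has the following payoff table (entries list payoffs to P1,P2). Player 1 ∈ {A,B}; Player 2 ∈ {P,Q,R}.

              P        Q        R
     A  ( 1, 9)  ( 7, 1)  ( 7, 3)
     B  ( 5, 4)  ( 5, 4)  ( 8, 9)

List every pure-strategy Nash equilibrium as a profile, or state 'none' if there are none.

PSNE = {(B,R)}

(A,P): not NE [P1→B gives 5>1]
(A,Q): not NE [P2→P gives 9>1]
(A,R): not NE [P1→B gives 8>7; P2→P gives 9>3]
(B,P): not NE [P2→R gives 9>4]
(B,Q): not NE [P1→A gives 7>5; P2→R gives 9>4]
(B,R): NE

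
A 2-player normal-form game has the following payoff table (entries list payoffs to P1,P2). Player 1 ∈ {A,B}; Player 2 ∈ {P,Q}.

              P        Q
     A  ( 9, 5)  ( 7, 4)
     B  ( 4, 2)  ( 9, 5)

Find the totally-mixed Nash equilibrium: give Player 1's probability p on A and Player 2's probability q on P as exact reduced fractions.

(p,q) = (3/4, 2/7)

P1 indiff ⇒ q·9+(1-q)·7 = q·4+(1-q)·9 ⇒ q(5) = (1-q)(2) ⇒ q = 2/7
P2 indiff ⇒ p·5+(1-p)·2 = p·4+(1-p)·5 ⇒ p(1) = (1-p)(3) ⇒ p = 3/4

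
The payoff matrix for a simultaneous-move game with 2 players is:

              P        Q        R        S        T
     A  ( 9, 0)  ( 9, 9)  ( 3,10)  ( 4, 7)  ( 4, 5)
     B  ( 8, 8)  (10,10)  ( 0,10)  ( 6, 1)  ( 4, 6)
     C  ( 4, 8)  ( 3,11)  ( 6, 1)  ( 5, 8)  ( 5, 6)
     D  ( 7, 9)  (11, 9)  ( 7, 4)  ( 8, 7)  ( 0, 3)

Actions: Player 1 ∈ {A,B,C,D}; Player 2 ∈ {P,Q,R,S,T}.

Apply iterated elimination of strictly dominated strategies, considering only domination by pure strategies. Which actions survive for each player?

P2 drop S (Q beats it: A:9>7 B:10>1 C:11>8 D:9>7)
P2 drop T (Q beats it: A:9>5 B:10>6 C:11>6 D:9>3)
P1 drop C (D beats it: P:7>4 Q:11>3 R:7>6)
P1→{A,B,D} P2→{P,Q,R}

Remaining: P1:{A,B,D} P2:{P,Q,R}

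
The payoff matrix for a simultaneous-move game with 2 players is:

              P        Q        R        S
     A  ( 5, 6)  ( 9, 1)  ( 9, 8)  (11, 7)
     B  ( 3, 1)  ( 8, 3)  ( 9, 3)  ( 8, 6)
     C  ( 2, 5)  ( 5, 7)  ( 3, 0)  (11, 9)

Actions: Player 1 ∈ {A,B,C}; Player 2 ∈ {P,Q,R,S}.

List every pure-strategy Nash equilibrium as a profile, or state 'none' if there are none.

NE set: (A,R), (C,S)

(A,P): not NE [P2→R gives 8>6]
(A,Q): not NE [P2→R gives 8>1]
(A,R): NE
(A,S): not NE [P2→R gives 8>7]
(B,P): not NE [P1→A gives 5>3; P2→S gives 6>1]
(B,Q): not NE [P1→A gives 9>8; P2→S gives 6>3]
(B,R): not NE [P2→S gives 6>3]
(B,S): not NE [P1→C gives 11>8]
(C,P): not NE [P1→A gives 5>2; P2→S gives 9>5]
(C,Q): not NE [P1→A gives 9>5; P2→S gives 9>7]
(C,R): not NE [P1→B gives 9>3; P2→S gives 9>0]
(C,S): NE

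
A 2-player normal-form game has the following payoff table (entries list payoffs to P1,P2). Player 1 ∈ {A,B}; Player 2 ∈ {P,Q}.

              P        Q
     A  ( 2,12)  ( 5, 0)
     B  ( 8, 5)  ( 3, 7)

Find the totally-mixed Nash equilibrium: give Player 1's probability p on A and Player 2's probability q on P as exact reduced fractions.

p=1/7, q=1/4

P1 indiff ⇒ q·2+(1-q)·5 = q·8+(1-q)·3 ⇒ q(-6) = (1-q)(-2) ⇒ q = 1/4
P2 indiff ⇒ p·12+(1-p)·5 = p·0+(1-p)·7 ⇒ p(12) = (1-p)(2) ⇒ p = 1/7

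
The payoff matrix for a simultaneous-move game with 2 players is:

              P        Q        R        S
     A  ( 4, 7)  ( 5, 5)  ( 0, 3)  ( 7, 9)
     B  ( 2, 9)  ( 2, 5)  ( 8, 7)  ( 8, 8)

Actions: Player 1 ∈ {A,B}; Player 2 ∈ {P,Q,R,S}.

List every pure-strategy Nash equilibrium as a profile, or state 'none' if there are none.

No pure NE.

(A,P): not NE [P2→S gives 9>7]
(A,Q): not NE [P2→S gives 9>5]
(A,R): not NE [P1→B gives 8>0; P2→S gives 9>3]
(A,S): not NE [P1→B gives 8>7]
(B,P): not NE [P1→A gives 4>2]
(B,Q): not NE [P1→A gives 5>2; P2→P gives 9>5]
(B,R): not NE [P2→P gives 9>7]
(B,S): not NE [P2→P gives 9>8]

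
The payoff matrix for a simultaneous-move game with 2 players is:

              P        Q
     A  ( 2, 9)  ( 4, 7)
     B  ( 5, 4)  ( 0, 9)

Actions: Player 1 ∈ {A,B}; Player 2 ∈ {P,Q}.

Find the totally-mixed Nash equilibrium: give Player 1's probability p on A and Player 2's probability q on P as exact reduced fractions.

P1 indiff ⇒ q·2+(1-q)·4 = q·5+(1-q)·0 ⇒ q(-3) = (1-q)(-4) ⇒ q = 4/7
P2 indiff ⇒ p·9+(1-p)·4 = p·7+(1-p)·9 ⇒ p(2) = (1-p)(5) ⇒ p = 5/7

p=5/7, q=4/7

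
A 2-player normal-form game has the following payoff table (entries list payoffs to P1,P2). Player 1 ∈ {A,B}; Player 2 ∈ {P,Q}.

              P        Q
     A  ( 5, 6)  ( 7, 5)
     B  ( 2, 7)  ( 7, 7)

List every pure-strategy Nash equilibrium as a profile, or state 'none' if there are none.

Nash profiles: (A,P), (B,Q)

(A,P): NE
(A,Q): not NE [P2→P gives 6>5]
(B,P): not NE [P1→A gives 5>2]
(B,Q): NE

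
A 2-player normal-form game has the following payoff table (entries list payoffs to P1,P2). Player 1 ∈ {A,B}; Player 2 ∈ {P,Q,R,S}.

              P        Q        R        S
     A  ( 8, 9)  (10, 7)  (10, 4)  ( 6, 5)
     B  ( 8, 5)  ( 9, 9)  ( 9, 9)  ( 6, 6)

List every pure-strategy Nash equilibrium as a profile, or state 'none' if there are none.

PSNE = {(A,P)}

(A,P): NE
(A,Q): not NE [P2→P gives 9>7]
(A,R): not NE [P2→P gives 9>4]
(A,S): not NE [P2→P gives 9>5]
(B,P): not NE [P2→R gives 9>5]
(B,Q): not NE [P1→A gives 10>9]
(B,R): not NE [P1→A gives 10>9]
(B,S): not NE [P2→R gives 9>6]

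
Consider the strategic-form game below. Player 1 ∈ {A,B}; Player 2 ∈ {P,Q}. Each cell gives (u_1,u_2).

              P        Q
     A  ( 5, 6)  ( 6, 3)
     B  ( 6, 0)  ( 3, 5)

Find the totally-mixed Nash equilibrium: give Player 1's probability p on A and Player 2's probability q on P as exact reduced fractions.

P1 indiff ⇒ q·5+(1-q)·6 = q·6+(1-q)·3 ⇒ q(-1) = (1-q)(-3) ⇒ q = 3/4
P2 indiff ⇒ p·6+(1-p)·0 = p·3+(1-p)·5 ⇒ p(3) = (1-p)(5) ⇒ p = 5/8

P1 mixes 5/8 on A; P2 mixes 3/4 on P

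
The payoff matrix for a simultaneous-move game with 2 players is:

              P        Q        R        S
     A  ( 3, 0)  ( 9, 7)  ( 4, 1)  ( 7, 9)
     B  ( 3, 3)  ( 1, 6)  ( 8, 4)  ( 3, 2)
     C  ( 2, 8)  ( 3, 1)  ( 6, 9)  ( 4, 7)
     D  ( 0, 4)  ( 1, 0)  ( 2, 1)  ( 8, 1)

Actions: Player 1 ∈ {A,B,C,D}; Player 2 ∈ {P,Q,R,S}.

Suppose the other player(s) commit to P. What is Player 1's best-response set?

u_1(A vs P) = 3
u_1(B vs P) = 3
u_1(C vs P) = 2
u_1(D vs P) = 0
max payoff 3 at {A,B}

P1 best: {A,B}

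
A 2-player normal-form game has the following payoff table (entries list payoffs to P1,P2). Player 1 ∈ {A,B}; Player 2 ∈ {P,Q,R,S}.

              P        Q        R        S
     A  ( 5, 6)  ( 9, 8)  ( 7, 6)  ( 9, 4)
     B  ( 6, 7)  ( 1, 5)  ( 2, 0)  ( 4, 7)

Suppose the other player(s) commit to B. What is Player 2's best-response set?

u_2(P vs B) = 7
u_2(Q vs B) = 5
u_2(R vs B) = 0
u_2(S vs B) = 7
max payoff 7 at {P,S}

BR_2 = {P,S}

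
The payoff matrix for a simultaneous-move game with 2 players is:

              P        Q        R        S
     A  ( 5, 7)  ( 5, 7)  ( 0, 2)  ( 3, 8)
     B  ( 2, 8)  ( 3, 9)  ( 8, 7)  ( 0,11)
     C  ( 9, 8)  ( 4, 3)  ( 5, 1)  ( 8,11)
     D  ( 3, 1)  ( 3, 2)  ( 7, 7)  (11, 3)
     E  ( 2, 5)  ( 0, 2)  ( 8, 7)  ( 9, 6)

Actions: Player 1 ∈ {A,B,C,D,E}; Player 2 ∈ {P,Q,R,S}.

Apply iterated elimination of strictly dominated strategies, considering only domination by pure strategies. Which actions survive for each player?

P2 drop P (S beats it: A:8>7 B:11>8 C:11>8 D:3>1 E:6>5)
P2 drop Q (S beats it: A:8>7 B:11>9 C:11>3 D:3>2 E:6>2)
P1 drop A (C beats it: R:5>0 S:8>3)
P1 drop C (D beats it: R:7>5 S:11>8)
P1→{B,D,E} P2→{R,S}

Survivors P1:{B,D,E} P2:{R,S}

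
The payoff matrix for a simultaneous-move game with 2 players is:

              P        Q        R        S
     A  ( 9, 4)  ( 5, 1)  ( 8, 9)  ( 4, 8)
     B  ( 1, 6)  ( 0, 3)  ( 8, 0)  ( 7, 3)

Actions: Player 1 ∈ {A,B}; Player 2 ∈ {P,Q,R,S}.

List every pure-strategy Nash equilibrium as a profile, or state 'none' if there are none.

NE set: (A,R)

(A,P): not NE [P2→R gives 9>4]
(A,Q): not NE [P2→R gives 9>1]
(A,R): NE
(A,S): not NE [P1→B gives 7>4; P2→R gives 9>8]
(B,P): not NE [P1→A gives 9>1]
(B,Q): not NE [P1→A gives 5>0; P2→P gives 6>3]
(B,R): not NE [P2→P gives 6>0]
(B,S): not NE [P2→P gives 6>3]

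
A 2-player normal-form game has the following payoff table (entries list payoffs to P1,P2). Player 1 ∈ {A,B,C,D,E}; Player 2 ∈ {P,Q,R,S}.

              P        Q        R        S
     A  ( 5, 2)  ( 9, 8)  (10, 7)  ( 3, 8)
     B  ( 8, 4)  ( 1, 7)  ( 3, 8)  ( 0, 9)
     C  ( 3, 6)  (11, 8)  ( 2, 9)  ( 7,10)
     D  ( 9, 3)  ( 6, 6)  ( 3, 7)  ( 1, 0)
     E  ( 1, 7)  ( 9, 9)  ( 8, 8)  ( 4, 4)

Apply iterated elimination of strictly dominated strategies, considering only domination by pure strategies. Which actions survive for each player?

Remaining: P1:{A,C,E} P2:{Q,R,S}

P2 drop P (Q beats it: A:8>2 B:7>4 C:8>6 D:6>3 E:9>7)
P1 drop B (A beats it: Q:9>1 R:10>3 S:3>0)
P1 drop D (A beats it: Q:9>6 R:10>3 S:3>1)
P1→{A,C,E} P2→{Q,R,S}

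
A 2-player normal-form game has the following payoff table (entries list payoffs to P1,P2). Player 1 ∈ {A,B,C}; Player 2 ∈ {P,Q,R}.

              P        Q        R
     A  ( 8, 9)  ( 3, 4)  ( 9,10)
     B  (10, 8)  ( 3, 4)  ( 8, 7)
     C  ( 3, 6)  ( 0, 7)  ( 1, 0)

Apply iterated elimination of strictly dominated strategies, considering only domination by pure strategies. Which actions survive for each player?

Remaining: P1:{A,B} P2:{P,R}

P1 drop C (A beats it: P:8>3 Q:3>0 R:9>1)
P2 drop Q (P beats it: A:9>4 B:8>4)
P1→{A,B} P2→{P,R}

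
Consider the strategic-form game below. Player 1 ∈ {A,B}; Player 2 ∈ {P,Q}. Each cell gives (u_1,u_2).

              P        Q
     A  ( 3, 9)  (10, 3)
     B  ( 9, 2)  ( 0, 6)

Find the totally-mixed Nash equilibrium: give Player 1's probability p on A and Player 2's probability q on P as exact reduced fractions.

p=2/5, q=5/8

P1 indiff ⇒ q·3+(1-q)·10 = q·9+(1-q)·0 ⇒ q(-6) = (1-q)(-10) ⇒ q = 5/8
P2 indiff ⇒ p·9+(1-p)·2 = p·3+(1-p)·6 ⇒ p(6) = (1-p)(4) ⇒ p = 2/5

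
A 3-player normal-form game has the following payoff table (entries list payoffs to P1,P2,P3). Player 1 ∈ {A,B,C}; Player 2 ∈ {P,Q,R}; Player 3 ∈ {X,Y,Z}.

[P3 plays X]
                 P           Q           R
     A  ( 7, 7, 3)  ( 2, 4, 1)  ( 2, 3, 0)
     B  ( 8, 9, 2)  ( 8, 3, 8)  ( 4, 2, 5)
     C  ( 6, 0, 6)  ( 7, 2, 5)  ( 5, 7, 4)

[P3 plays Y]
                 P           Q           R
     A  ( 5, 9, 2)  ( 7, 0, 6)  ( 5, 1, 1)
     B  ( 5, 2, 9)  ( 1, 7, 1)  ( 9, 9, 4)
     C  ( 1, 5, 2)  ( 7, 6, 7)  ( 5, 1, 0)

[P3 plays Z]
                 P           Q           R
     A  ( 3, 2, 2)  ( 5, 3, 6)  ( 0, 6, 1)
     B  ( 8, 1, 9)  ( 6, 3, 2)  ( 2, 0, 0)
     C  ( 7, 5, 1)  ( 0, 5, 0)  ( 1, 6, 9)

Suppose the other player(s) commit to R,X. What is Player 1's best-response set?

u_1(A vs R,X) = 2
u_1(B vs R,X) = 4
u_1(C vs R,X) = 5
max payoff 5 at {C}

P1 best: {C}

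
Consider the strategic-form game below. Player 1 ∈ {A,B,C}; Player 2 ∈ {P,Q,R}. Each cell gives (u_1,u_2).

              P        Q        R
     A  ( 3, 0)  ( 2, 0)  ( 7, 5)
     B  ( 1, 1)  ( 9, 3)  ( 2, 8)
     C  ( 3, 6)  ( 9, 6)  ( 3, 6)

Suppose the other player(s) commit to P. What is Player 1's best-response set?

u_1(A vs P) = 3
u_1(B vs P) = 1
u_1(C vs P) = 3
max payoff 3 at {A,C}

argmax u_1 = {A,C}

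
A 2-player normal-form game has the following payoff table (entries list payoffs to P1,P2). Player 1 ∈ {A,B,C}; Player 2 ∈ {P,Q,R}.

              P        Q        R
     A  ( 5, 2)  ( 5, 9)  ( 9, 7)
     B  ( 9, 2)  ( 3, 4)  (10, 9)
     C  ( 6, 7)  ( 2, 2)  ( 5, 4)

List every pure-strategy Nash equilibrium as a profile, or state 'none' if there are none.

(A,P): not NE [P1→B gives 9>5; P2→Q gives 9>2]
(A,Q): NE
(A,R): not NE [P1→B gives 10>9; P2→Q gives 9>7]
(B,P): not NE [P2→R gives 9>2]
(B,Q): not NE [P1→A gives 5>3; P2→R gives 9>4]
(B,R): NE
(C,P): not NE [P1→B gives 9>6]
(C,Q): not NE [P1→A gives 5>2; P2→P gives 7>2]
(C,R): not NE [P1→B gives 10>5; P2→P gives 7>4]

Nash profiles: (A,Q), (B,R)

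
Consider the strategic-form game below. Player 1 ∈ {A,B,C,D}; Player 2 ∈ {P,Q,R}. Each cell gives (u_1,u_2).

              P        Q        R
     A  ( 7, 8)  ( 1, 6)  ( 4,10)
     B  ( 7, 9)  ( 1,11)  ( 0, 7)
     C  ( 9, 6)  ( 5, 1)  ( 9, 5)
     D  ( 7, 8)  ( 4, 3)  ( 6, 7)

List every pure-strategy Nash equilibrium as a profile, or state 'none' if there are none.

PSNE = {(C,P)}

(A,P): not NE [P1→C gives 9>7; P2→R gives 10>8]
(A,Q): not NE [P1→C gives 5>1; P2→R gives 10>6]
(A,R): not NE [P1→C gives 9>4]
(B,P): not NE [P1→C gives 9>7; P2→Q gives 11>9]
(B,Q): not NE [P1→C gives 5>1]
(B,R): not NE [P1→C gives 9>0; P2→Q gives 11>7]
(C,P): NE
(C,Q): not NE [P2→P gives 6>1]
(C,R): not NE [P2→P gives 6>5]
(D,P): not NE [P1→C gives 9>7]
(D,Q): not NE [P1→C gives 5>4; P2→P gives 8>3]
(D,R): not NE [P1→C gives 9>6; P2→P gives 8>7]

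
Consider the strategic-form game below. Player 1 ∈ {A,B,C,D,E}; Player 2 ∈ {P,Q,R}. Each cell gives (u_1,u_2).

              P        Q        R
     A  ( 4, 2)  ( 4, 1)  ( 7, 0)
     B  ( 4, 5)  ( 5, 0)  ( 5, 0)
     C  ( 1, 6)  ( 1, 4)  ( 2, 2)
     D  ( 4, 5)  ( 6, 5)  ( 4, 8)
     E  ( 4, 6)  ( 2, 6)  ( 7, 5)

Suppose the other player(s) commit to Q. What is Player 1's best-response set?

argmax u_1 = {D}

u_1(A vs Q) = 4
u_1(B vs Q) = 5
u_1(C vs Q) = 1
u_1(D vs Q) = 6
u_1(E vs Q) = 2
max payoff 6 at {D}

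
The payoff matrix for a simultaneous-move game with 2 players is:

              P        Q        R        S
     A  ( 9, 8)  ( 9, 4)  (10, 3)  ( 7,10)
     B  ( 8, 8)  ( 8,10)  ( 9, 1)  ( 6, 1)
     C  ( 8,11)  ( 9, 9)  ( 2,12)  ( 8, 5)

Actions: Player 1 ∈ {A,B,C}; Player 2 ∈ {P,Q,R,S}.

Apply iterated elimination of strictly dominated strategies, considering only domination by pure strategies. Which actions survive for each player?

P1 drop B (A beats it: P:9>8 Q:9>8 R:10>9 S:7>6)
P2 drop Q (P beats it: A:8>4 C:11>9)
P1→{A,C} P2→{P,R,S}

Remaining: P1:{A,C} P2:{P,R,S}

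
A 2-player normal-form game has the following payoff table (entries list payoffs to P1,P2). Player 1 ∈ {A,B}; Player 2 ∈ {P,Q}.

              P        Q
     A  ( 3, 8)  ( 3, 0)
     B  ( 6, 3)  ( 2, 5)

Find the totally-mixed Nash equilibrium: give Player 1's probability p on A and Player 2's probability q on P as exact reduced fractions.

P1 mixes 1/5 on A; P2 mixes 1/4 on P

P1 indiff ⇒ q·3+(1-q)·3 = q·6+(1-q)·2 ⇒ q(-3) = (1-q)(-1) ⇒ q = 1/4
P2 indiff ⇒ p·8+(1-p)·3 = p·0+(1-p)·5 ⇒ p(8) = (1-p)(2) ⇒ p = 1/5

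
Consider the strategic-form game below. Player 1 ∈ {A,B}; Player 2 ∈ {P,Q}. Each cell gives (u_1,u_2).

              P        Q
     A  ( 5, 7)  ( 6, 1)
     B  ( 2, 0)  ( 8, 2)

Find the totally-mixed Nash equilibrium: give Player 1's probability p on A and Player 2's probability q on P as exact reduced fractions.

(p,q) = (1/4, 2/5)

P1 indiff ⇒ q·5+(1-q)·6 = q·2+(1-q)·8 ⇒ q(3) = (1-q)(2) ⇒ q = 2/5
P2 indiff ⇒ p·7+(1-p)·0 = p·1+(1-p)·2 ⇒ p(6) = (1-p)(2) ⇒ p = 1/4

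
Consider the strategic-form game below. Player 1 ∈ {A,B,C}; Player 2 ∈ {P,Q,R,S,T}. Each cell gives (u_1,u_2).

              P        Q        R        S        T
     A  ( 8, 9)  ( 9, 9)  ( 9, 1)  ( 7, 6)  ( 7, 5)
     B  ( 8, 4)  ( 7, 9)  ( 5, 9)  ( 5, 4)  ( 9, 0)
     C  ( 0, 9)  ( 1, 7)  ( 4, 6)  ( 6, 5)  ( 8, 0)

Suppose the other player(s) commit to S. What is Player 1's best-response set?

P1 best: {A}

u_1(A vs S) = 7
u_1(B vs S) = 5
u_1(C vs S) = 6
max payoff 7 at {A}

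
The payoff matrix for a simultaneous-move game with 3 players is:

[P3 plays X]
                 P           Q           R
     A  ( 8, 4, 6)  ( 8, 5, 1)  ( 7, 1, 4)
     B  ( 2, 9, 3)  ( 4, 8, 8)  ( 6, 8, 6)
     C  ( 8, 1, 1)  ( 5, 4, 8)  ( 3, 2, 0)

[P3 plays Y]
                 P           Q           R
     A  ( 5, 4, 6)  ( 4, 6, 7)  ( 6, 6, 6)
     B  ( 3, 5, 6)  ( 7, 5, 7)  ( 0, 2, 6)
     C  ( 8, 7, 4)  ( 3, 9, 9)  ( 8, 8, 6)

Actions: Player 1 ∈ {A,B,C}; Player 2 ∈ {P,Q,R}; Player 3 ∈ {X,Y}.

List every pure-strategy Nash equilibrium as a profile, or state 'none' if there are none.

(A,P,X): not NE [P2→Q gives 5>4]
(A,P,Y): not NE [P1→C gives 8>5; P2→R gives 6>4]
(A,Q,X): not NE [P3→Y gives 7>1]
(A,Q,Y): not NE [P1→B gives 7>4]
(A,R,X): not NE [P2→Q gives 5>1; P3→Y gives 6>4]
(A,R,Y): not NE [P1→C gives 8>6]
(B,P,X): not NE [P1→C gives 8>2; P3→Y gives 6>3]
(B,P,Y): not NE [P1→C gives 8>3]
(B,Q,X): not NE [P1→A gives 8>4; P2→P gives 9>8]
(B,Q,Y): not NE [P3→X gives 8>7]
(B,R,X): not NE [P1→A gives 7>6; P2→P gives 9>8]
(B,R,Y): not NE [P1→C gives 8>0; P2→Q gives 5>2]
(C,P,X): not NE [P2→Q gives 4>1; P3→Y gives 4>1]
(C,P,Y): not NE [P2→Q gives 9>7]
(C,Q,X): not NE [P1→A gives 8>5; P3→Y gives 9>8]
(C,Q,Y): not NE [P1→B gives 7>3]
(C,R,X): not NE [P1→A gives 7>3; P2→Q gives 4>2; P3→Y gives 6>0]
(C,R,Y): not NE [P2→Q gives 9>8]

PSNE: ∅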